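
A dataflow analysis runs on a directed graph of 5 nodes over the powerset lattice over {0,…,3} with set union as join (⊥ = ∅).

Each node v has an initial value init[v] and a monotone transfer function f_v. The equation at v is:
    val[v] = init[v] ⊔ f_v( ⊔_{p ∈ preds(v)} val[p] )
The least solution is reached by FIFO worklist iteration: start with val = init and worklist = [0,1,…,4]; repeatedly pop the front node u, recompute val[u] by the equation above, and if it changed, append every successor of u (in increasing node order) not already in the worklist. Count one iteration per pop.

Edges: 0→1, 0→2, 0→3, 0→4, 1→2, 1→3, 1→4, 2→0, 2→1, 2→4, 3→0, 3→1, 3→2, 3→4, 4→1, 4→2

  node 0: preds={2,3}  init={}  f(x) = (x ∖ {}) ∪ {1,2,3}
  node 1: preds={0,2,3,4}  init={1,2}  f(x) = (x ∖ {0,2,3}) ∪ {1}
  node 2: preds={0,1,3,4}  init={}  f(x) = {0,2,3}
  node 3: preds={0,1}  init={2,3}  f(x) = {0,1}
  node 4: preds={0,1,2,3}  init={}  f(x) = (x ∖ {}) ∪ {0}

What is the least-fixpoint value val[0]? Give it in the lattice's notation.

Trace (10 dequeues):
  [1] u=0 | in {2,3} | out {1,2,3} | prev {} | push {}
  [2] u=1 | in {1,2,3} | out {1,2} | ==
  [3] u=2 | in {1,2,3} | out {0,2,3} | prev {} | push {0,1}
  [4] u=3 | in {1,2,3} | out {0,1,2,3} | prev {2,3} | push {2}
  [5] u=4 | in {0,1,2,3} | out {0,1,2,3} | prev {} | push {}
  [6] u=0 | in {0,1,2,3} | out {0,1,2,3} | prev {1,2,3} | push {3,4}
  [7] u=1 | in {0,1,2,3} | out {1,2} | ==
  [8] u=2 | in {0,1,2,3} | out {0,2,3} | ==
  [9] u=3 | in {0,1,2,3} | out {0,1,2,3} | ==
  [10] u=4 | in {0,1,2,3} | out {0,1,2,3} | ==

Converged values:
  [0] {0,1,2,3}
  [1] {1,2}
  [2] {0,2,3}
  [3] {0,1,2,3}
  [4] {0,1,2,3}

{0,1,2,3}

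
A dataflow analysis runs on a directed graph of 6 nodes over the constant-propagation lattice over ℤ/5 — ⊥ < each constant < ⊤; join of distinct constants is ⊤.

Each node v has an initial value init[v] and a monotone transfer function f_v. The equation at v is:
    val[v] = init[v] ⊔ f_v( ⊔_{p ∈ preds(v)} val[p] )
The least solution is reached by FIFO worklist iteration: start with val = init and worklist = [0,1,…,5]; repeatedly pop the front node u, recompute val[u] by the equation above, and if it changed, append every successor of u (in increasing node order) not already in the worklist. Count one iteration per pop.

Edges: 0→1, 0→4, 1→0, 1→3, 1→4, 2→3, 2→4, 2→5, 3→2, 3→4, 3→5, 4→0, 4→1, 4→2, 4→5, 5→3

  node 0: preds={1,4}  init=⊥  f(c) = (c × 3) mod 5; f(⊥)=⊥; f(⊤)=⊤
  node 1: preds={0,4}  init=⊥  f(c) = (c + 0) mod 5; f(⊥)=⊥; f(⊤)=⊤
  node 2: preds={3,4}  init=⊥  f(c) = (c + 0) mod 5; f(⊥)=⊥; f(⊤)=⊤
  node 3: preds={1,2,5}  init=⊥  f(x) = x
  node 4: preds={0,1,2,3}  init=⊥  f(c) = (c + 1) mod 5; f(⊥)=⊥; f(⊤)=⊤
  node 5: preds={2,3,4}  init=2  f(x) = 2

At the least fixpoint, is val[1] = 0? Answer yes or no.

Trace (16 dequeues):
  [1] u=0 | in ⊥ | out ⊥ | ==
  [2] u=1 | in ⊥ | out ⊥ | ==
  [3] u=2 | in ⊥ | out ⊥ | ==
  [4] u=3 | in 2 | out 2 | prev ⊥ | push {2}
  [5] u=4 | in 2 | out 3 | prev ⊥ | push {0,1}
  [6] u=5 | in ⊤ | out 2 | ==
  [7] u=2 | in ⊤ | out ⊤ | prev ⊥ | push {3,4,5}
  [8] u=0 | in 3 | out 4 | prev ⊥ | push {}
  [9] u=1 | in ⊤ | out ⊤ | prev ⊥ | push {0}
  [10] u=3 | in ⊤ | out ⊤ | prev 2 | push {2}
  [11] u=4 | in ⊤ | out ⊤ | prev 3 | push {1}
  [12] u=5 | in ⊤ | out 2 | ==
  [13] u=0 | in ⊤ | out ⊤ | prev 4 | push {4}
  [14] u=2 | in ⊤ | out ⊤ | ==
  [15] u=1 | in ⊤ | out ⊤ | ==
  [16] u=4 | in ⊤ | out ⊤ | ==

Converged values:
  [0] ⊤
  [1] ⊤
  [2] ⊤
  [3] ⊤
  [4] ⊤
  [5] 2

no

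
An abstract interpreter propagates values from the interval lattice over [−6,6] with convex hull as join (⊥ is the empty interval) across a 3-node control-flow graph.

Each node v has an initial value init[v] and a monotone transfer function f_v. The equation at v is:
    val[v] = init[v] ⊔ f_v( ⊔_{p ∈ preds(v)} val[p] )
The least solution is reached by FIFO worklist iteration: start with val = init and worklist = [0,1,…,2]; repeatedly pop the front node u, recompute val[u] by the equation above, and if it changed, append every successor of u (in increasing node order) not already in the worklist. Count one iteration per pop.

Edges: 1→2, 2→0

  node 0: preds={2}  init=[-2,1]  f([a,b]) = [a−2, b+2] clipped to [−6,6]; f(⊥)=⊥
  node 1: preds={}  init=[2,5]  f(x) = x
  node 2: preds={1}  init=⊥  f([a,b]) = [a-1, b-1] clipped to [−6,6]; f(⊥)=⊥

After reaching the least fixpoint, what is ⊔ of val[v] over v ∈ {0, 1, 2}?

[-2,6]

Worklist (4 pops):
  #1 pop 0: in=⊥ → [-2,1] (no change)
  #2 pop 1: in=⊥ → [2,5] (no change)
  #3 pop 2: in=[2,5] → [1,4] (was ⊥); enqueue [0]
  #4 pop 0: in=[1,4] → [-2,6] (was [-2,1]); enqueue []

Fixpoint:
  val[0] = [-2,6]
  val[1] = [2,5]
  val[2] = [1,4]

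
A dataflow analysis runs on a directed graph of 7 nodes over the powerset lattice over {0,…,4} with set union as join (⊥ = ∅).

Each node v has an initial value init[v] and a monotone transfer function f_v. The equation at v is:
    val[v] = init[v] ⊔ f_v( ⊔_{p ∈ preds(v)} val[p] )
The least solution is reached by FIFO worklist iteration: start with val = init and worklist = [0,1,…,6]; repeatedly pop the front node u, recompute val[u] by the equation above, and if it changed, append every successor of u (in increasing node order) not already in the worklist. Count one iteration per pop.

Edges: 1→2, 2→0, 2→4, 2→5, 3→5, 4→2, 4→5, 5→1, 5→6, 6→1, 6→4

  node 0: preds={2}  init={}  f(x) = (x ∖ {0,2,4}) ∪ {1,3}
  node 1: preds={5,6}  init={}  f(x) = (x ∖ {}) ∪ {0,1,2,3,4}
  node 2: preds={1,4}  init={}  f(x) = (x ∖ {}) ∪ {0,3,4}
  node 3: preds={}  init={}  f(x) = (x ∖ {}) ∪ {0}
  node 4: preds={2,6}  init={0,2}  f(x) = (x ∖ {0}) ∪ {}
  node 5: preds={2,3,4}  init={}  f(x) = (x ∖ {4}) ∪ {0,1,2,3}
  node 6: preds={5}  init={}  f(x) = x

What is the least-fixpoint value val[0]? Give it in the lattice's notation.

Worklist (11 pops):
  #1 pop 0: in={} → {1,3} (was {}); enqueue []
  #2 pop 1: in={} → {0,1,2,3,4} (was {}); enqueue []
  #3 pop 2: in={0,1,2,3,4} → {0,1,2,3,4} (was {}); enqueue [0]
  #4 pop 3: in={} → {0} (was {}); enqueue []
  #5 pop 4: in={0,1,2,3,4} → {0,1,2,3,4} (was {0,2}); enqueue [2]
  #6 pop 5: in={0,1,2,3,4} → {0,1,2,3} (was {}); enqueue [1]
  #7 pop 6: in={0,1,2,3} → {0,1,2,3} (was {}); enqueue [4]
  #8 pop 0: in={0,1,2,3,4} → {1,3} (no change)
  #9 pop 2: in={0,1,2,3,4} → {0,1,2,3,4} (no change)
  #10 pop 1: in={0,1,2,3} → {0,1,2,3,4} (no change)
  #11 pop 4: in={0,1,2,3,4} → {0,1,2,3,4} (no change)

Fixpoint:
  val[0] = {1,3}
  val[1] = {0,1,2,3,4}
  val[2] = {0,1,2,3,4}
  val[3] = {0}
  val[4] = {0,1,2,3,4}
  val[5] = {0,1,2,3}
  val[6] = {0,1,2,3}

{1,3}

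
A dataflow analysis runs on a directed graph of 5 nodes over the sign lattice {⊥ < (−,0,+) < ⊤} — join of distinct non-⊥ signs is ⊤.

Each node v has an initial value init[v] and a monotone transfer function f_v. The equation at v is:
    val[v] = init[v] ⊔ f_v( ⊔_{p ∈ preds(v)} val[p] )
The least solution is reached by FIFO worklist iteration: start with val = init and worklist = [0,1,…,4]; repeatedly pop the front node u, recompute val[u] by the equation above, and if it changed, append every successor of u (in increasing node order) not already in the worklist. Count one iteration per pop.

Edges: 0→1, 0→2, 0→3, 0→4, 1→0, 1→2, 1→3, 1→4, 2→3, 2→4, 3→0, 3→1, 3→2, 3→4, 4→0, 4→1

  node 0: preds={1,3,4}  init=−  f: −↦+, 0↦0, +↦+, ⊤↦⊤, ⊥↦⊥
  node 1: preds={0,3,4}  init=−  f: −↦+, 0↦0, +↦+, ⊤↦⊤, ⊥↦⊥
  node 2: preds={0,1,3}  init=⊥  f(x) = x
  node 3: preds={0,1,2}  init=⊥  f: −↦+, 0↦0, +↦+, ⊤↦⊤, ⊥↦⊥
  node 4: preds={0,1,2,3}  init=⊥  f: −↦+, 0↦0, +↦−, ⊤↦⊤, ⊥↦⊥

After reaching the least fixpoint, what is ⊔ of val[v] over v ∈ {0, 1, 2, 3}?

Trace (8 dequeues):
  [1] u=0 | in − | out ⊤ | prev − | push {}
  [2] u=1 | in ⊤ | out ⊤ | prev − | push {0}
  [3] u=2 | in ⊤ | out ⊤ | prev ⊥ | push {}
  [4] u=3 | in ⊤ | out ⊤ | prev ⊥ | push {1,2}
  [5] u=4 | in ⊤ | out ⊤ | prev ⊥ | push {}
  [6] u=0 | in ⊤ | out ⊤ | ==
  [7] u=1 | in ⊤ | out ⊤ | ==
  [8] u=2 | in ⊤ | out ⊤ | ==

Converged values:
  [0] ⊤
  [1] ⊤
  [2] ⊤
  [3] ⊤
  [4] ⊤

⊤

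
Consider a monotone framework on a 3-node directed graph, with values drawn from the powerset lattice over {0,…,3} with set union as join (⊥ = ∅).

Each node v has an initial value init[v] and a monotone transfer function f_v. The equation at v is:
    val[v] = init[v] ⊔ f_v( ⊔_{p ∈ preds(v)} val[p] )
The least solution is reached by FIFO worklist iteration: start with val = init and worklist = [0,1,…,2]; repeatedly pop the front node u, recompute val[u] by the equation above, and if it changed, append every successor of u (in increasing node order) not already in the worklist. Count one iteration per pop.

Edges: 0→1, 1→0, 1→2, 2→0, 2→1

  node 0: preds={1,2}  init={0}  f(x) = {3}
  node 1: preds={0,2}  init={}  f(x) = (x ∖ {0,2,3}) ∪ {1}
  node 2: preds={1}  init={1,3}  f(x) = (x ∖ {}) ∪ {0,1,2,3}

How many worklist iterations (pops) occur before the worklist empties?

5

Worklist (5 pops):
  #1 pop 0: in={1,3} → {0,3} (was {0}); enqueue []
  #2 pop 1: in={0,1,3} → {1} (was {}); enqueue [0]
  #3 pop 2: in={1} → {0,1,2,3} (was {1,3}); enqueue [1]
  #4 pop 0: in={0,1,2,3} → {0,3} (no change)
  #5 pop 1: in={0,1,2,3} → {1} (no change)

Fixpoint:
  val[0] = {0,3}
  val[1] = {1}
  val[2] = {0,1,2,3}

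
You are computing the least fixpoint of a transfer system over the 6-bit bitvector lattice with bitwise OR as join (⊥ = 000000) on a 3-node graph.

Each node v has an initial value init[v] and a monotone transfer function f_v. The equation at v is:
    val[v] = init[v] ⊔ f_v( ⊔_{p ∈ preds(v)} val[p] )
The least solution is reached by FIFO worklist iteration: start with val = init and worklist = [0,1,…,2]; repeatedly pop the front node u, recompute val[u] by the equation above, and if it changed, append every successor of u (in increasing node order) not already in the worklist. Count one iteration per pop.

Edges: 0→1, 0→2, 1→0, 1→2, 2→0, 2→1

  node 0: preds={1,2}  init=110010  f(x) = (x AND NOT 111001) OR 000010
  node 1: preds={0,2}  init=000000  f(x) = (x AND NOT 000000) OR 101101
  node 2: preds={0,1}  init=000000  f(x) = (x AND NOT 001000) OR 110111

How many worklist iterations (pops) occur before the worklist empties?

6

Worklist (6 pops):
  #1 pop 0: in=000000 → 110010 (no change)
  #2 pop 1: in=110010 → 111111 (was 000000); enqueue [0]
  #3 pop 2: in=111111 → 110111 (was 000000); enqueue [1]
  #4 pop 0: in=111111 → 110110 (was 110010); enqueue [2]
  #5 pop 1: in=110111 → 111111 (no change)
  #6 pop 2: in=111111 → 110111 (no change)

Fixpoint:
  val[0] = 110110
  val[1] = 111111
  val[2] = 110111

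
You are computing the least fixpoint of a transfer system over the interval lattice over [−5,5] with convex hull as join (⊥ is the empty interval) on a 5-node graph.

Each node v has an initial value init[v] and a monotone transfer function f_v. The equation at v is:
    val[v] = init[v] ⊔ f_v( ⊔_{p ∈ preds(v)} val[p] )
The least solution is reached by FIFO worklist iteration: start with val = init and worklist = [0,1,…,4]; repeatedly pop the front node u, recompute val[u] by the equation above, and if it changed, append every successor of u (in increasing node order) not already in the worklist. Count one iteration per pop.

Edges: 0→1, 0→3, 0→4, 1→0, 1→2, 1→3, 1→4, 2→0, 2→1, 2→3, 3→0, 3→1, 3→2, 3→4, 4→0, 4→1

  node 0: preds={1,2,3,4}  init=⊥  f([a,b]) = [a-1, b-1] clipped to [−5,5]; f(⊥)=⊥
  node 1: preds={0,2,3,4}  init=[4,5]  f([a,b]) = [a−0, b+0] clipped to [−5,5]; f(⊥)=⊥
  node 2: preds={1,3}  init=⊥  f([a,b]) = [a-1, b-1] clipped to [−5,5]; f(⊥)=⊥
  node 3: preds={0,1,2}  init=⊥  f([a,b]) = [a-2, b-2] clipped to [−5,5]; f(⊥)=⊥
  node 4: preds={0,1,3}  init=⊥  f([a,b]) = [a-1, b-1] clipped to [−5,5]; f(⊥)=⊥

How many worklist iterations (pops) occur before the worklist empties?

17

Trace (17 dequeues):
  [1] u=0 | in [4,5] | out [3,4] | prev ⊥ | push {}
  [2] u=1 | in [3,4] | out [3,5] | prev [4,5] | push {0}
  [3] u=2 | in [3,5] | out [2,4] | prev ⊥ | push {1}
  [4] u=3 | in [2,5] | out [0,3] | prev ⊥ | push {2}
  [5] u=4 | in [0,5] | out [-1,4] | prev ⊥ | push {}
  [6] u=0 | in [-1,5] | out [-2,4] | prev [3,4] | push {3,4}
  [7] u=1 | in [-2,4] | out [-2,5] | prev [3,5] | push {0}
  [8] u=2 | in [-2,5] | out [-3,4] | prev [2,4] | push {1}
  [9] u=3 | in [-3,5] | out [-5,3] | prev [0,3] | push {2}
  [10] u=4 | in [-5,5] | out [-5,4] | prev [-1,4] | push {}
  [11] u=0 | in [-5,5] | out [-5,4] | prev [-2,4] | push {3,4}
  [12] u=1 | in [-5,4] | out [-5,5] | prev [-2,5] | push {0}
  [13] u=2 | in [-5,5] | out [-5,4] | prev [-3,4] | push {1}
  [14] u=3 | in [-5,5] | out [-5,3] | ==
  [15] u=4 | in [-5,5] | out [-5,4] | ==
  [16] u=0 | in [-5,5] | out [-5,4] | ==
  [17] u=1 | in [-5,4] | out [-5,5] | ==

Converged values:
  [0] [-5,4]
  [1] [-5,5]
  [2] [-5,4]
  [3] [-5,3]
  [4] [-5,4]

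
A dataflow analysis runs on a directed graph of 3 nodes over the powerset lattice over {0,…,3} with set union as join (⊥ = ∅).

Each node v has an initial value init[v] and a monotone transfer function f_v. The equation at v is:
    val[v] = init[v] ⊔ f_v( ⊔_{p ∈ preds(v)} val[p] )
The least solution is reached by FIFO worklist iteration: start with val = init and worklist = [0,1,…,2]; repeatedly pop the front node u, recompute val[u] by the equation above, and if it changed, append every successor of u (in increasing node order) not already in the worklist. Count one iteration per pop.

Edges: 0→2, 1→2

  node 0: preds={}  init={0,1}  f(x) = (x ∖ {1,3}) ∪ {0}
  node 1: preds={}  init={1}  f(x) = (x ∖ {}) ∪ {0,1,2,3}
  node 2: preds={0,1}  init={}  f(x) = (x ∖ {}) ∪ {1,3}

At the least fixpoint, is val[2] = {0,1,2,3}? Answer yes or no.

yes

Trace (3 dequeues):
  [1] u=0 | in {} | out {0,1} | ==
  [2] u=1 | in {} | out {0,1,2,3} | prev {1} | push {}
  [3] u=2 | in {0,1,2,3} | out {0,1,2,3} | prev {} | push {}

Converged values:
  [0] {0,1}
  [1] {0,1,2,3}
  [2] {0,1,2,3}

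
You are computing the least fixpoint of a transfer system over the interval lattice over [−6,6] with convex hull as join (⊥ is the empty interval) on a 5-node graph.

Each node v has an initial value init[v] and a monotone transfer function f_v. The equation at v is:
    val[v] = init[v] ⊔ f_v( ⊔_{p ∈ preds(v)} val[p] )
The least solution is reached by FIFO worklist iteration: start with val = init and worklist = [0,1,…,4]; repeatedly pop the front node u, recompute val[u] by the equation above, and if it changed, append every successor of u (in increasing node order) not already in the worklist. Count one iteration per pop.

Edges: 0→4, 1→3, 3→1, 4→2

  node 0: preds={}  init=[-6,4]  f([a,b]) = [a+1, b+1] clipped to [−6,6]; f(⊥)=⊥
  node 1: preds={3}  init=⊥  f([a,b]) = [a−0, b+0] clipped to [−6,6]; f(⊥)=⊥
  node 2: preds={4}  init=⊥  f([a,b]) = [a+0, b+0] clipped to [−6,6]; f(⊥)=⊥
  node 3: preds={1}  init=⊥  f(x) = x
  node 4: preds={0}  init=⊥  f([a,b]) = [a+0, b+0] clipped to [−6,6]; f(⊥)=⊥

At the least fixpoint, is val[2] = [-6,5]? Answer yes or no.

Worklist (6 pops):
  #1 pop 0: in=⊥ → [-6,4] (no change)
  #2 pop 1: in=⊥ → ⊥ (no change)
  #3 pop 2: in=⊥ → ⊥ (no change)
  #4 pop 3: in=⊥ → ⊥ (no change)
  #5 pop 4: in=[-6,4] → [-6,4] (was ⊥); enqueue [2]
  #6 pop 2: in=[-6,4] → [-6,4] (was ⊥); enqueue []

Fixpoint:
  val[0] = [-6,4]
  val[1] = ⊥
  val[2] = [-6,4]
  val[3] = ⊥
  val[4] = [-6,4]

no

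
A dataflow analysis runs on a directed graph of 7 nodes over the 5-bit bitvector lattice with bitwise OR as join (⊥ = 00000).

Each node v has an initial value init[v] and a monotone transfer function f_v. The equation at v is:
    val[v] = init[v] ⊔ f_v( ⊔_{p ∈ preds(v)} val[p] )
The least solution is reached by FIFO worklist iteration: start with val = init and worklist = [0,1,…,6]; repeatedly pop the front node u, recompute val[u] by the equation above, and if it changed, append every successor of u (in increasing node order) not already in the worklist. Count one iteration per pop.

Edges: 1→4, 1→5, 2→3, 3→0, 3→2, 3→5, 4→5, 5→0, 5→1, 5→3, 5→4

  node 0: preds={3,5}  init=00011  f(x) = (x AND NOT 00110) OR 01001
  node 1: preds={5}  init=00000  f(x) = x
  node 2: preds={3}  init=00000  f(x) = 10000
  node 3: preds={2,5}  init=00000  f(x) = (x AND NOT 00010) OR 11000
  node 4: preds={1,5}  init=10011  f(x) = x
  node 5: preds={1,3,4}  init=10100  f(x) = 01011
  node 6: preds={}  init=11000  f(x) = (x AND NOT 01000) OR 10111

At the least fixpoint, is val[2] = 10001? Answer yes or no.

Worklist (15 pops):
  #1 pop 0: in=10100 → 11011 (was 00011); enqueue []
  #2 pop 1: in=10100 → 10100 (was 00000); enqueue []
  #3 pop 2: in=00000 → 10000 (was 00000); enqueue []
  #4 pop 3: in=10100 → 11100 (was 00000); enqueue [0,2]
  #5 pop 4: in=10100 → 10111 (was 10011); enqueue []
  #6 pop 5: in=11111 → 11111 (was 10100); enqueue [1,3,4]
  #7 pop 6: in=00000 → 11111 (was 11000); enqueue []
  #8 pop 0: in=11111 → 11011 (no change)
  #9 pop 2: in=11100 → 10000 (no change)
  #10 pop 1: in=11111 → 11111 (was 10100); enqueue [5]
  #11 pop 3: in=11111 → 11101 (was 11100); enqueue [0,2]
  #12 pop 4: in=11111 → 11111 (was 10111); enqueue []
  #13 pop 5: in=11111 → 11111 (no change)
  #14 pop 0: in=11111 → 11011 (no change)
  #15 pop 2: in=11101 → 10000 (no change)

Fixpoint:
  val[0] = 11011
  val[1] = 11111
  val[2] = 10000
  val[3] = 11101
  val[4] = 11111
  val[5] = 11111
  val[6] = 11111

no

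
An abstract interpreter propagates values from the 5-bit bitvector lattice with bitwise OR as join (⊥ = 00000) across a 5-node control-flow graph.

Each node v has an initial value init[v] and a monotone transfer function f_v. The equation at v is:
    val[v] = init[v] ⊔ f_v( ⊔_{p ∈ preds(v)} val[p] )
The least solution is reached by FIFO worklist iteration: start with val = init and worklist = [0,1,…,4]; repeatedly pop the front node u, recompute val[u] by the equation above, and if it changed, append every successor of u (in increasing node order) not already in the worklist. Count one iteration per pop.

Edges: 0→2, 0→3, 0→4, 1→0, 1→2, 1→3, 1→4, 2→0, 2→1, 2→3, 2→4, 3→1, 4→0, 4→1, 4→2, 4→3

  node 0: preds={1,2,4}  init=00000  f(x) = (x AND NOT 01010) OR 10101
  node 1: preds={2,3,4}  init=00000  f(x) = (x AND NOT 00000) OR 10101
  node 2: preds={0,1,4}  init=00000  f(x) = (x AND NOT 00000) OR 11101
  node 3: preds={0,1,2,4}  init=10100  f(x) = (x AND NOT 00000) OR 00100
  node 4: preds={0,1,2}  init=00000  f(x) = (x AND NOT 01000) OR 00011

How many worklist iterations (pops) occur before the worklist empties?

12

Worklist (12 pops):
  #1 pop 0: in=00000 → 10101 (was 00000); enqueue []
  #2 pop 1: in=10100 → 10101 (was 00000); enqueue [0]
  #3 pop 2: in=10101 → 11101 (was 00000); enqueue [1]
  #4 pop 3: in=11101 → 11101 (was 10100); enqueue []
  #5 pop 4: in=11101 → 10111 (was 00000); enqueue [2,3]
  #6 pop 0: in=11111 → 10101 (no change)
  #7 pop 1: in=11111 → 11111 (was 10101); enqueue [0,4]
  #8 pop 2: in=11111 → 11111 (was 11101); enqueue [1]
  #9 pop 3: in=11111 → 11111 (was 11101); enqueue []
  #10 pop 0: in=11111 → 10101 (no change)
  #11 pop 4: in=11111 → 10111 (no change)
  #12 pop 1: in=11111 → 11111 (no change)

Fixpoint:
  val[0] = 10101
  val[1] = 11111
  val[2] = 11111
  val[3] = 11111
  val[4] = 10111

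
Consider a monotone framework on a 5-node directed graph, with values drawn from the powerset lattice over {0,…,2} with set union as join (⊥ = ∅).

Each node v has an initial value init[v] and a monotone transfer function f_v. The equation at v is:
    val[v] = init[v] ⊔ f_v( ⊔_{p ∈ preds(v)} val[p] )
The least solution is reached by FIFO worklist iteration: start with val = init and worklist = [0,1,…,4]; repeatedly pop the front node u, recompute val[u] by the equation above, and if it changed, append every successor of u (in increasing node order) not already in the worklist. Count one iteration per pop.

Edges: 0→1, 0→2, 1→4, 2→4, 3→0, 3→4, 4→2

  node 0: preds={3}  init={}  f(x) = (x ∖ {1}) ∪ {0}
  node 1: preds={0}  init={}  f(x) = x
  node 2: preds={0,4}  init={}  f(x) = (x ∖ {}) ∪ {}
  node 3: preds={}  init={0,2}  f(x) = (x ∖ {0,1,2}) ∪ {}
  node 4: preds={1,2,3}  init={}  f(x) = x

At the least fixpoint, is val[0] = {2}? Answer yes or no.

no

Iteration log — 6 steps:
  step 1. node 0  ⊔preds={0,2}  new={0,2}  old={}  +wl: 
  step 2. node 1  ⊔preds={0,2}  new={0,2}  old={}  +wl: 
  step 3. node 2  ⊔preds={0,2}  new={0,2}  old={}  +wl: 
  step 4. node 3  ⊔preds={}  new={0,2}  stable
  step 5. node 4  ⊔preds={0,2}  new={0,2}  old={}  +wl: 2
  step 6. node 2  ⊔preds={0,2}  new={0,2}  stable

Least fixpoint reached:
  node 0: {0,2}
  node 1: {0,2}
  node 2: {0,2}
  node 3: {0,2}
  node 4: {0,2}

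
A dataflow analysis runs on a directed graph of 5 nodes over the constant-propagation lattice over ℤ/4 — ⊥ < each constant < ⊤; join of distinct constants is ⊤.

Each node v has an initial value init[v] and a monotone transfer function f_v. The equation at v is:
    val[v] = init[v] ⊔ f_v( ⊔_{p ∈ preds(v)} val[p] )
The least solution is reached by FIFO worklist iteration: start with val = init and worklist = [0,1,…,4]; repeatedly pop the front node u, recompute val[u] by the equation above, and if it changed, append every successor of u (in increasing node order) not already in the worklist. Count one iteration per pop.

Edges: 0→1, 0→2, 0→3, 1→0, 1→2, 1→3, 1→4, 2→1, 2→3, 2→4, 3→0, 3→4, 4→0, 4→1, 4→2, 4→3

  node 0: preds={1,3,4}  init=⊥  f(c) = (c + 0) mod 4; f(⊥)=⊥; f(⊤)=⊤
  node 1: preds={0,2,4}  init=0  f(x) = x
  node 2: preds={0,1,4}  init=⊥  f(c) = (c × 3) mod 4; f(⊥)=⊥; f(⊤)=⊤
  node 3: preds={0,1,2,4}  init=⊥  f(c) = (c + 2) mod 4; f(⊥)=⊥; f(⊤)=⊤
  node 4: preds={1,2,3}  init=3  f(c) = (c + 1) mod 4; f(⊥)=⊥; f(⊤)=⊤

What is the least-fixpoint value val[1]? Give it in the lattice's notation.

⊤

Worklist (9 pops):
  #1 pop 0: in=⊤ → ⊤ (was ⊥); enqueue []
  #2 pop 1: in=⊤ → ⊤ (was 0); enqueue [0]
  #3 pop 2: in=⊤ → ⊤ (was ⊥); enqueue [1]
  #4 pop 3: in=⊤ → ⊤ (was ⊥); enqueue []
  #5 pop 4: in=⊤ → ⊤ (was 3); enqueue [2,3]
  #6 pop 0: in=⊤ → ⊤ (no change)
  #7 pop 1: in=⊤ → ⊤ (no change)
  #8 pop 2: in=⊤ → ⊤ (no change)
  #9 pop 3: in=⊤ → ⊤ (no change)

Fixpoint:
  val[0] = ⊤
  val[1] = ⊤
  val[2] = ⊤
  val[3] = ⊤
  val[4] = ⊤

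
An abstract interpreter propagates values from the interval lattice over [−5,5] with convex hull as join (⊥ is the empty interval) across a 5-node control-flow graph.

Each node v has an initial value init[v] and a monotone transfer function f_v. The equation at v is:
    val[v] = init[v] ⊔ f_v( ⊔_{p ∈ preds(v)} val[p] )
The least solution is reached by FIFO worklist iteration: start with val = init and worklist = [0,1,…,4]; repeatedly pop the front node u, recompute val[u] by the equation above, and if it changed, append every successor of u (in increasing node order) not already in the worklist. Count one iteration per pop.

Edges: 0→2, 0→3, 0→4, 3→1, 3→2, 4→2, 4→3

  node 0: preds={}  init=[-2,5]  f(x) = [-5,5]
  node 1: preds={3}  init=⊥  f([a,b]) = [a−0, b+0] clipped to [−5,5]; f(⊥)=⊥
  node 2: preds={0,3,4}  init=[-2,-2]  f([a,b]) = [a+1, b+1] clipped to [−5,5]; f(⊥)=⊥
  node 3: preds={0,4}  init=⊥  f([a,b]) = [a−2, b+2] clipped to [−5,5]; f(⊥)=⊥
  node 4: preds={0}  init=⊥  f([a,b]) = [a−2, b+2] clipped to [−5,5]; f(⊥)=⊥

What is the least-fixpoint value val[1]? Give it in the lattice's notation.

Trace (8 dequeues):
  [1] u=0 | in ⊥ | out [-5,5] | prev [-2,5] | push {}
  [2] u=1 | in ⊥ | out ⊥ | ==
  [3] u=2 | in [-5,5] | out [-4,5] | prev [-2,-2] | push {}
  [4] u=3 | in [-5,5] | out [-5,5] | prev ⊥ | push {1,2}
  [5] u=4 | in [-5,5] | out [-5,5] | prev ⊥ | push {3}
  [6] u=1 | in [-5,5] | out [-5,5] | prev ⊥ | push {}
  [7] u=2 | in [-5,5] | out [-4,5] | ==
  [8] u=3 | in [-5,5] | out [-5,5] | ==

Converged values:
  [0] [-5,5]
  [1] [-5,5]
  [2] [-4,5]
  [3] [-5,5]
  [4] [-5,5]

[-5,5]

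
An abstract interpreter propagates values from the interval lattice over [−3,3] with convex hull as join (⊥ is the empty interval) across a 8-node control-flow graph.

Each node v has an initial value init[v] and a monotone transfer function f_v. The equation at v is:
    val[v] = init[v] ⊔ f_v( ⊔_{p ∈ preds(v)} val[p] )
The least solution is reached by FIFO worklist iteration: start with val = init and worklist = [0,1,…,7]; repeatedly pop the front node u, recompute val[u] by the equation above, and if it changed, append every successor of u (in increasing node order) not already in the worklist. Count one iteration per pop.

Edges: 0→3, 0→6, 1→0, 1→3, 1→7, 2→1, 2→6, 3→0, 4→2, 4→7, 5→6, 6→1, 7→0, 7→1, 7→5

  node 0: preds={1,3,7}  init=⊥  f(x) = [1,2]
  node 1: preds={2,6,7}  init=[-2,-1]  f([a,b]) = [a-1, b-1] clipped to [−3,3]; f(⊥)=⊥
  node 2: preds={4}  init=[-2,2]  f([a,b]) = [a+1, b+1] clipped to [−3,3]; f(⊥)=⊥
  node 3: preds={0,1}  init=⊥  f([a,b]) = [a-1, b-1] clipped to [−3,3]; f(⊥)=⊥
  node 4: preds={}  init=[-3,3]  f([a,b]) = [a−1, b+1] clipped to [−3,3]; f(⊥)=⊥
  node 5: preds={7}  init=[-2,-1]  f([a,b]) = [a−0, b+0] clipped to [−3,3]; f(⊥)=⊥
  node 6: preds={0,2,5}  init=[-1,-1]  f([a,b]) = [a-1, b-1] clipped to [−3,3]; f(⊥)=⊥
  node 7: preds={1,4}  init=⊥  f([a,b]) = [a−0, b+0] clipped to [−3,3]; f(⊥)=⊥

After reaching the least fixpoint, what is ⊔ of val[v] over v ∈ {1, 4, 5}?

[-3,3]

Trace (15 dequeues):
  [1] u=0 | in [-2,-1] | out [1,2] | prev ⊥ | push {}
  [2] u=1 | in [-2,2] | out [-3,1] | prev [-2,-1] | push {0}
  [3] u=2 | in [-3,3] | out [-2,3] | prev [-2,2] | push {1}
  [4] u=3 | in [-3,2] | out [-3,1] | prev ⊥ | push {}
  [5] u=4 | in ⊥ | out [-3,3] | ==
  [6] u=5 | in ⊥ | out [-2,-1] | ==
  [7] u=6 | in [-2,3] | out [-3,2] | prev [-1,-1] | push {}
  [8] u=7 | in [-3,3] | out [-3,3] | prev ⊥ | push {5}
  [9] u=0 | in [-3,3] | out [1,2] | ==
  [10] u=1 | in [-3,3] | out [-3,2] | prev [-3,1] | push {0,3,7}
  [11] u=5 | in [-3,3] | out [-3,3] | prev [-2,-1] | push {6}
  [12] u=0 | in [-3,3] | out [1,2] | ==
  [13] u=3 | in [-3,2] | out [-3,1] | ==
  [14] u=7 | in [-3,3] | out [-3,3] | ==
  [15] u=6 | in [-3,3] | out [-3,2] | ==

Converged values:
  [0] [1,2]
  [1] [-3,2]
  [2] [-2,3]
  [3] [-3,1]
  [4] [-3,3]
  [5] [-3,3]
  [6] [-3,2]
  [7] [-3,3]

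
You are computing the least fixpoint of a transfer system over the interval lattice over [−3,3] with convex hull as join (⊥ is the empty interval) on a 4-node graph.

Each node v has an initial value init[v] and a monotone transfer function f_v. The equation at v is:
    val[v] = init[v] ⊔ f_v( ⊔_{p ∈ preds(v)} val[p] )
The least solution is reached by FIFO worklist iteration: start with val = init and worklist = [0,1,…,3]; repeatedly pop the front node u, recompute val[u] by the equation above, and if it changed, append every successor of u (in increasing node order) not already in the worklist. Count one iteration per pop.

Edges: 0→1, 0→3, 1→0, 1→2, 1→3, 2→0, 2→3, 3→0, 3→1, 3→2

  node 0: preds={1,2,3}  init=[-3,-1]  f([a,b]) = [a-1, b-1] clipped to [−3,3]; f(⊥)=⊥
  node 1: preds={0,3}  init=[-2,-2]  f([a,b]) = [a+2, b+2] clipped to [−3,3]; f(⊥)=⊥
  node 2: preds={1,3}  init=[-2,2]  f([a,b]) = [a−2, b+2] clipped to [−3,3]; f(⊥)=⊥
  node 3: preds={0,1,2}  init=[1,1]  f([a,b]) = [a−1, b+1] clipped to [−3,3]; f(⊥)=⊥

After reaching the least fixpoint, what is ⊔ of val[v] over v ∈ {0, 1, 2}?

Trace (8 dequeues):
  [1] u=0 | in [-2,2] | out [-3,1] | prev [-3,-1] | push {}
  [2] u=1 | in [-3,1] | out [-2,3] | prev [-2,-2] | push {0}
  [3] u=2 | in [-2,3] | out [-3,3] | prev [-2,2] | push {}
  [4] u=3 | in [-3,3] | out [-3,3] | prev [1,1] | push {1,2}
  [5] u=0 | in [-3,3] | out [-3,2] | prev [-3,1] | push {3}
  [6] u=1 | in [-3,3] | out [-2,3] | ==
  [7] u=2 | in [-3,3] | out [-3,3] | ==
  [8] u=3 | in [-3,3] | out [-3,3] | ==

Converged values:
  [0] [-3,2]
  [1] [-2,3]
  [2] [-3,3]
  [3] [-3,3]

[-3,3]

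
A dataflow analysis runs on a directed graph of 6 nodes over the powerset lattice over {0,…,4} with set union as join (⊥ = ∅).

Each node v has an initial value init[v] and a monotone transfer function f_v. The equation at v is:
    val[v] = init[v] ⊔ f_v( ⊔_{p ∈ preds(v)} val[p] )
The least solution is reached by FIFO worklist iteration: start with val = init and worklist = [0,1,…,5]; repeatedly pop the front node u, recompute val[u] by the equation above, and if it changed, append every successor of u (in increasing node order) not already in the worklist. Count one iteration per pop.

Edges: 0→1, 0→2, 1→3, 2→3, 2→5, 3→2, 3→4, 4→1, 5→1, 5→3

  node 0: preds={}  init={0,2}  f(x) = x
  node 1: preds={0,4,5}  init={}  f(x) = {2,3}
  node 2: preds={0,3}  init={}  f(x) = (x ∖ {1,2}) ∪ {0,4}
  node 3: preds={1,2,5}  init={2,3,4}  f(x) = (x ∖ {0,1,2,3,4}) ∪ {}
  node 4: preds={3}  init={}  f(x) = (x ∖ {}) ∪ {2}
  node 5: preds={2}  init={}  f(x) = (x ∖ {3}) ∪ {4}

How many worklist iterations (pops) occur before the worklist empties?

Worklist (8 pops):
  #1 pop 0: in={} → {0,2} (no change)
  #2 pop 1: in={0,2} → {2,3} (was {}); enqueue []
  #3 pop 2: in={0,2,3,4} → {0,3,4} (was {}); enqueue []
  #4 pop 3: in={0,2,3,4} → {2,3,4} (no change)
  #5 pop 4: in={2,3,4} → {2,3,4} (was {}); enqueue [1]
  #6 pop 5: in={0,3,4} → {0,4} (was {}); enqueue [3]
  #7 pop 1: in={0,2,3,4} → {2,3} (no change)
  #8 pop 3: in={0,2,3,4} → {2,3,4} (no change)

Fixpoint:
  val[0] = {0,2}
  val[1] = {2,3}
  val[2] = {0,3,4}
  val[3] = {2,3,4}
  val[4] = {2,3,4}
  val[5] = {0,4}

8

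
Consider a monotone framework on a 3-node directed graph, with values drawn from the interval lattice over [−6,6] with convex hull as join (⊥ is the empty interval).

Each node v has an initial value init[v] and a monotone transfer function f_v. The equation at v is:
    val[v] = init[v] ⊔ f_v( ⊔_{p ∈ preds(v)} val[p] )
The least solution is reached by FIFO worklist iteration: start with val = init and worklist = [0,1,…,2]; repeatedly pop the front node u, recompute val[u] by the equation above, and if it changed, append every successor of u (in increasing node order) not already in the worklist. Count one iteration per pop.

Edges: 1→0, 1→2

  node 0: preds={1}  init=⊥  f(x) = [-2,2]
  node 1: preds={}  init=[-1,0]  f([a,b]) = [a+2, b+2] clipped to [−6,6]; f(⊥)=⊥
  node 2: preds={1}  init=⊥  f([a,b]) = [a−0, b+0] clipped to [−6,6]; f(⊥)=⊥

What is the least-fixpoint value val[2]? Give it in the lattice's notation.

Iteration log — 3 steps:
  step 1. node 0  ⊔preds=[-1,0]  new=[-2,2]  old=⊥  +wl: 
  step 2. node 1  ⊔preds=⊥  new=[-1,0]  stable
  step 3. node 2  ⊔preds=[-1,0]  new=[-1,0]  old=⊥  +wl: 

Least fixpoint reached:
  node 0: [-2,2]
  node 1: [-1,0]
  node 2: [-1,0]

[-1,0]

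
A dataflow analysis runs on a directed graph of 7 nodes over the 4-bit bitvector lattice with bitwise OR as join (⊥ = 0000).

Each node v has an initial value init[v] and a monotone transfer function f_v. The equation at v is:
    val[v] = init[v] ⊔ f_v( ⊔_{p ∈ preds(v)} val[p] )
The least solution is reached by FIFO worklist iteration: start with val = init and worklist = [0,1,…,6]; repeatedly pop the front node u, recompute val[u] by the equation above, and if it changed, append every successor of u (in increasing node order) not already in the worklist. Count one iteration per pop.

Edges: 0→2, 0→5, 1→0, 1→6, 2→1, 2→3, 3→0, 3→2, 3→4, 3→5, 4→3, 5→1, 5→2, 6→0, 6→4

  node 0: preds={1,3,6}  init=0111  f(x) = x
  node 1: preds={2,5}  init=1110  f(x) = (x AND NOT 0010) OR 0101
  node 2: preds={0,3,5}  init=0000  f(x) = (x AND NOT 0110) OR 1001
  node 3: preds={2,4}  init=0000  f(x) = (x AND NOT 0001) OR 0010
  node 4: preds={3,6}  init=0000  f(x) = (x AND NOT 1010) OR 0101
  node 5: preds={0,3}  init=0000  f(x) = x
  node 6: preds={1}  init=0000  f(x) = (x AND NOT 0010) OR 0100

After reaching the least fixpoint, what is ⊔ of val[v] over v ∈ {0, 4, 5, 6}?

Worklist (15 pops):
  #1 pop 0: in=1110 → 1111 (was 0111); enqueue []
  #2 pop 1: in=0000 → 1111 (was 1110); enqueue [0]
  #3 pop 2: in=1111 → 1001 (was 0000); enqueue [1]
  #4 pop 3: in=1001 → 1010 (was 0000); enqueue [2]
  #5 pop 4: in=1010 → 0101 (was 0000); enqueue [3]
  #6 pop 5: in=1111 → 1111 (was 0000); enqueue []
  #7 pop 6: in=1111 → 1101 (was 0000); enqueue [4]
  #8 pop 0: in=1111 → 1111 (no change)
  #9 pop 1: in=1111 → 1111 (no change)
  #10 pop 2: in=1111 → 1001 (no change)
  #11 pop 3: in=1101 → 1110 (was 1010); enqueue [0,2,5]
  #12 pop 4: in=1111 → 0101 (no change)
  #13 pop 0: in=1111 → 1111 (no change)
  #14 pop 2: in=1111 → 1001 (no change)
  #15 pop 5: in=1111 → 1111 (no change)

Fixpoint:
  val[0] = 1111
  val[1] = 1111
  val[2] = 1001
  val[3] = 1110
  val[4] = 0101
  val[5] = 1111
  val[6] = 1101

1111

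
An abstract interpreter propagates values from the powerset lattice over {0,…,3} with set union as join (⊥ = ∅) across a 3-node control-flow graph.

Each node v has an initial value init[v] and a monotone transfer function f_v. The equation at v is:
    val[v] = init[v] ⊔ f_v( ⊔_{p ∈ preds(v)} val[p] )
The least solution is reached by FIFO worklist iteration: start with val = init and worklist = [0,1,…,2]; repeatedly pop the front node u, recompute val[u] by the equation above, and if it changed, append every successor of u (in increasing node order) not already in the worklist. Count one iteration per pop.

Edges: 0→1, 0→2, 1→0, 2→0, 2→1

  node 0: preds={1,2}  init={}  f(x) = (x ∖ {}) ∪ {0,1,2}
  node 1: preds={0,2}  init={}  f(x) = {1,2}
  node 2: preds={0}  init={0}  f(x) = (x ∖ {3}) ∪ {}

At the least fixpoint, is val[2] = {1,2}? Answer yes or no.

no

Iteration log — 5 steps:
  step 1. node 0  ⊔preds={0}  new={0,1,2}  old={}  +wl: 
  step 2. node 1  ⊔preds={0,1,2}  new={1,2}  old={}  +wl: 0
  step 3. node 2  ⊔preds={0,1,2}  new={0,1,2}  old={0}  +wl: 1
  step 4. node 0  ⊔preds={0,1,2}  new={0,1,2}  stable
  step 5. node 1  ⊔preds={0,1,2}  new={1,2}  stable

Least fixpoint reached:
  node 0: {0,1,2}
  node 1: {1,2}
  node 2: {0,1,2}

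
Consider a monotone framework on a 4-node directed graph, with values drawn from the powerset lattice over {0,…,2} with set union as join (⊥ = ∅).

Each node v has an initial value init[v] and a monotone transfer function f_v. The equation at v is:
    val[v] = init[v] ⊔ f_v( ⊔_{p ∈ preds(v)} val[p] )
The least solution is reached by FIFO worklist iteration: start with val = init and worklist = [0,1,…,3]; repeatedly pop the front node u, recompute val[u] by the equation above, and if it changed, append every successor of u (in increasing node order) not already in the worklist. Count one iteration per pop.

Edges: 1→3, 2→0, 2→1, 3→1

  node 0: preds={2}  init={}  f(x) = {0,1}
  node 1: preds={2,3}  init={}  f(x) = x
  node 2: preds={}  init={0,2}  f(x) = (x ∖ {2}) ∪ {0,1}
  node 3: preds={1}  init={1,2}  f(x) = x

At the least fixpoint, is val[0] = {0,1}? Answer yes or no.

Iteration log — 6 steps:
  step 1. node 0  ⊔preds={0,2}  new={0,1}  old={}  +wl: 
  step 2. node 1  ⊔preds={0,1,2}  new={0,1,2}  old={}  +wl: 
  step 3. node 2  ⊔preds={}  new={0,1,2}  old={0,2}  +wl: 0,1
  step 4. node 3  ⊔preds={0,1,2}  new={0,1,2}  old={1,2}  +wl: 
  step 5. node 0  ⊔preds={0,1,2}  new={0,1}  stable
  step 6. node 1  ⊔preds={0,1,2}  new={0,1,2}  stable

Least fixpoint reached:
  node 0: {0,1}
  node 1: {0,1,2}
  node 2: {0,1,2}
  node 3: {0,1,2}

yes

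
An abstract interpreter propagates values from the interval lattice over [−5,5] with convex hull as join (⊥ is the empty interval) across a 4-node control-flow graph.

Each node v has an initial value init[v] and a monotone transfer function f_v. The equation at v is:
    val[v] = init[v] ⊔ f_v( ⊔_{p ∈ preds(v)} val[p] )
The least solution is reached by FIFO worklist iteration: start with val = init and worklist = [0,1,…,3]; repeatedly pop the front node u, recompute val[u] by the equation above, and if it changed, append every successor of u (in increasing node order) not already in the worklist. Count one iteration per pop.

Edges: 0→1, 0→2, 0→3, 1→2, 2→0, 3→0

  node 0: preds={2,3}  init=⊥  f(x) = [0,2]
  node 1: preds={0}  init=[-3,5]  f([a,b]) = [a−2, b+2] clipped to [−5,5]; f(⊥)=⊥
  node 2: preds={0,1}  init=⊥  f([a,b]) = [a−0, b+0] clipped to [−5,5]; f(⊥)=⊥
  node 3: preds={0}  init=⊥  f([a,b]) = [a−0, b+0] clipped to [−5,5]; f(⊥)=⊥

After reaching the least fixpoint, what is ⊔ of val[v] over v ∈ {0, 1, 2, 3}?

[-3,5]

Iteration log — 5 steps:
  step 1. node 0  ⊔preds=⊥  new=[0,2]  old=⊥  +wl: 
  step 2. node 1  ⊔preds=[0,2]  new=[-3,5]  stable
  step 3. node 2  ⊔preds=[-3,5]  new=[-3,5]  old=⊥  +wl: 0
  step 4. node 3  ⊔preds=[0,2]  new=[0,2]  old=⊥  +wl: 
  step 5. node 0  ⊔preds=[-3,5]  new=[0,2]  stable

Least fixpoint reached:
  node 0: [0,2]
  node 1: [-3,5]
  node 2: [-3,5]
  node 3: [0,2]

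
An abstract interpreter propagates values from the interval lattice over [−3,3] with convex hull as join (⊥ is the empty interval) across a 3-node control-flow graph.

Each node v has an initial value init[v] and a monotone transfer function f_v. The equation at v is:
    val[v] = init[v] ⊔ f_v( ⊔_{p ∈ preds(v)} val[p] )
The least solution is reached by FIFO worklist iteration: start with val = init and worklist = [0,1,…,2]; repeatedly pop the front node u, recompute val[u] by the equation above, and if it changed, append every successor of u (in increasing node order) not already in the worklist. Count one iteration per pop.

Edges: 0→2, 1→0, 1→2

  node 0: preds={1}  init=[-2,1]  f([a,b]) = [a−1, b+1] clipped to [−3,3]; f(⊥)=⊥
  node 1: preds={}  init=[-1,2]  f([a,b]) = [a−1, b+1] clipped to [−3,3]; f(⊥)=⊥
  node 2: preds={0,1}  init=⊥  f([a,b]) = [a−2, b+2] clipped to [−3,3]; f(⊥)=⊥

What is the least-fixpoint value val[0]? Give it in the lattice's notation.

Trace (3 dequeues):
  [1] u=0 | in [-1,2] | out [-2,3] | prev [-2,1] | push {}
  [2] u=1 | in ⊥ | out [-1,2] | ==
  [3] u=2 | in [-2,3] | out [-3,3] | prev ⊥ | push {}

Converged values:
  [0] [-2,3]
  [1] [-1,2]
  [2] [-3,3]

[-2,3]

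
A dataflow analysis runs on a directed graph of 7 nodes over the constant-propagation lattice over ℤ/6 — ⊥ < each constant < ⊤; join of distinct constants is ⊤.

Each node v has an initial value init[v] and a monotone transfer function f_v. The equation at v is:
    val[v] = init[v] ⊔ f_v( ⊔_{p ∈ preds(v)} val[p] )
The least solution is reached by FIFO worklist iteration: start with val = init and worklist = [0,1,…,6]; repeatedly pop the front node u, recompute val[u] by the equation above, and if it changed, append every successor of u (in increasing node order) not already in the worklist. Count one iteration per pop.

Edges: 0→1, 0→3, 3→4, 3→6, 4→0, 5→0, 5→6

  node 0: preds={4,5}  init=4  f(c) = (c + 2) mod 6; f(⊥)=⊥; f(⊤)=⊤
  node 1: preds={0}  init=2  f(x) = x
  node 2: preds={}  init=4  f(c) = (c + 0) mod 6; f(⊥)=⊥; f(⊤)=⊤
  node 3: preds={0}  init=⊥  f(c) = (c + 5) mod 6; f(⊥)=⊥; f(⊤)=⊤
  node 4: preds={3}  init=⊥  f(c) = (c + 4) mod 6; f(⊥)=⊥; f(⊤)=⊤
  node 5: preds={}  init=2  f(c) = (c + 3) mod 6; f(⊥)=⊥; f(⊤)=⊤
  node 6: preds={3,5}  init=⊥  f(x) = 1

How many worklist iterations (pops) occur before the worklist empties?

Iteration log — 13 steps:
  step 1. node 0  ⊔preds=2  new=4  stable
  step 2. node 1  ⊔preds=4  new=⊤  old=2  +wl: 
  step 3. node 2  ⊔preds=⊥  new=4  stable
  step 4. node 3  ⊔preds=4  new=3  old=⊥  +wl: 
  step 5. node 4  ⊔preds=3  new=1  old=⊥  +wl: 0
  step 6. node 5  ⊔preds=⊥  new=2  stable
  step 7. node 6  ⊔preds=⊤  new=1  old=⊥  +wl: 
  step 8. node 0  ⊔preds=⊤  new=⊤  old=4  +wl: 1,3
  step 9. node 1  ⊔preds=⊤  new=⊤  stable
  step 10. node 3  ⊔preds=⊤  new=⊤  old=3  +wl: 4,6
  step 11. node 4  ⊔preds=⊤  new=⊤  old=1  +wl: 0
  step 12. node 6  ⊔preds=⊤  new=1  stable
  step 13. node 0  ⊔preds=⊤  new=⊤  stable

Least fixpoint reached:
  node 0: ⊤
  node 1: ⊤
  node 2: 4
  node 3: ⊤
  node 4: ⊤
  node 5: 2
  node 6: 1

13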